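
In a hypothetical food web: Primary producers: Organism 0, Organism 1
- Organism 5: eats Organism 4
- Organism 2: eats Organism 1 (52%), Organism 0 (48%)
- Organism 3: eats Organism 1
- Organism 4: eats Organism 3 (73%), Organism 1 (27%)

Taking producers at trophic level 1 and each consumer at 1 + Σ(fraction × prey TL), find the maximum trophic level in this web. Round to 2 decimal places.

Organism 2: 1 + (0.52×1 + 0.48×1) = 2
Organism 3: 1 + 1 = 2
Organism 4: 1 + (0.73×2 + 0.27×1) = 2.73
Organism 5: 1 + 2.73 = 3.73

3.73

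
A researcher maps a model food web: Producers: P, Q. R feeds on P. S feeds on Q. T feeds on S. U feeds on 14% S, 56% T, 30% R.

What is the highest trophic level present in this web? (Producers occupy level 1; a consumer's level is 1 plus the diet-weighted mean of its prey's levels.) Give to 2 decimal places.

R: 1 + 1 = 2
S: 1 + 1 = 2
T: 1 + 2 = 3
U: 1 + (0.14×2 + 0.56×3 + 0.3×2) = 3.56

3.56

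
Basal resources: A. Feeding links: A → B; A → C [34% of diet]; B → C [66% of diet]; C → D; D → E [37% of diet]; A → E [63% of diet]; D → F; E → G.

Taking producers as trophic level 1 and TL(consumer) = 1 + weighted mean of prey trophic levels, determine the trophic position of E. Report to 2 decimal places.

B: 1 + 1 = 2
C: 1 + (0.34×1 + 0.66×2) = 2.66
D: 1 + 2.66 = 3.66
E: 1 + (0.37×3.66 + 0.63×1) = 2.9842
F: 1 + 3.66 = 4.66
G: 1 + 2.9842 = 3.9842

2.98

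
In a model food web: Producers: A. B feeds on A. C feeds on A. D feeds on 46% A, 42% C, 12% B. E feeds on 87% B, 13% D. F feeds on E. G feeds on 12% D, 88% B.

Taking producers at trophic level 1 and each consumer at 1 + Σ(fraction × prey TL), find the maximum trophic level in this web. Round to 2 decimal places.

B: 1 + 1 = 2
C: 1 + 1 = 2
D: 1 + (0.46×1 + 0.42×2 + 0.12×2) = 2.54
E: 1 + (0.87×2 + 0.13×2.54) = 3.0702
F: 1 + 3.0702 = 4.0702
G: 1 + (0.12×2.54 + 0.88×2) = 3.0648

4.07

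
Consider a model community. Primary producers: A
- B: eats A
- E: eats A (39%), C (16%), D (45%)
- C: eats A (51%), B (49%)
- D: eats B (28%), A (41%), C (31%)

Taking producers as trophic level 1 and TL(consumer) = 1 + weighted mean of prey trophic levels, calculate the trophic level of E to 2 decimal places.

3.02

B: 1 + 1 = 2
C: 1 + (0.51×1 + 0.49×2) = 2.49
D: 1 + (0.28×2 + 0.41×1 + 0.31×2.49) = 2.7419
E: 1 + (0.39×1 + 0.16×2.49 + 0.45×2.7419) = 3.022255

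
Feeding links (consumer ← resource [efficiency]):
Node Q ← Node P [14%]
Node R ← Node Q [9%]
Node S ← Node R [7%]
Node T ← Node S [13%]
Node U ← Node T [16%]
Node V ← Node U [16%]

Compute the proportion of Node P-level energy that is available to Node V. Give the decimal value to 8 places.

0.00000294

Product of link efficiencies: 0.14 × 0.09 × 0.07 × 0.13 × 0.16 × 0.16 = 0.000002935296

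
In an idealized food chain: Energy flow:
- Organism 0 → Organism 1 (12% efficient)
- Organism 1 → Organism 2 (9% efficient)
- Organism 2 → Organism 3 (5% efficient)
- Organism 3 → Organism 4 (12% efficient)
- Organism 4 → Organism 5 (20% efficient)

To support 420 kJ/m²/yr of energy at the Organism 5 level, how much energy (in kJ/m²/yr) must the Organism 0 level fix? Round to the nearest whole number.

Cumulative transfer efficiency: 0.12 × 0.09 × 0.05 × 0.12 × 0.2 = 0.00001296
Organism 0 energy = 420 / 0.00001296 = 32407407 kJ/m²/yr

32407407 kJ/m²/yr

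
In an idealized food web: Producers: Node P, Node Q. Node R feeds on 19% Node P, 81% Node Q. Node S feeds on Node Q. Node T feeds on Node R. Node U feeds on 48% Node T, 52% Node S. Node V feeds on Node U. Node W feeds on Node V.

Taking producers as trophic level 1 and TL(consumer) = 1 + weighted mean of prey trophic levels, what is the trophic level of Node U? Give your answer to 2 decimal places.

Node R: 1 + (0.19×1 + 0.81×1) = 2
Node S: 1 + 1 = 2
Node T: 1 + 2 = 3
Node U: 1 + (0.48×3 + 0.52×2) = 3.48
Node V: 1 + 3.48 = 4.48
Node W: 1 + 4.48 = 5.48

3.48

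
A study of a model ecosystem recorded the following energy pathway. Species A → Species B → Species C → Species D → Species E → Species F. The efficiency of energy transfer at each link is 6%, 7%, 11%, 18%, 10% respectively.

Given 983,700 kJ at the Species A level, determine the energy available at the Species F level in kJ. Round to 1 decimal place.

8.2 kJ

Species B: 983700 × 0.06 = 59022 kJ
Species C: 59022 × 0.07 = 4131.54 kJ
Species D: 4131.54 × 0.11 = 454.4694 kJ
Species E: 454.4694 × 0.18 = 81.804492 kJ
Species F: 81.804492 × 0.1 = 8.1804492 kJ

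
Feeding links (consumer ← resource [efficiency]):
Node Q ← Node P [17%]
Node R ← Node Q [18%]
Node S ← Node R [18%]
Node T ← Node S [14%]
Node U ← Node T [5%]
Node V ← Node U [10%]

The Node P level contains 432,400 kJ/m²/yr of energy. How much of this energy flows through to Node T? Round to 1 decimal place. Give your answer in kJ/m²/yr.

Node Q: 432400 × 0.17 = 73508 kJ/m²/yr
Node R: 73508 × 0.18 = 13231.44 kJ/m²/yr
Node S: 13231.44 × 0.18 = 2381.6592 kJ/m²/yr
Node T: 2381.6592 × 0.14 = 333.432288 kJ/m²/yr

333.4 kJ/m²/yr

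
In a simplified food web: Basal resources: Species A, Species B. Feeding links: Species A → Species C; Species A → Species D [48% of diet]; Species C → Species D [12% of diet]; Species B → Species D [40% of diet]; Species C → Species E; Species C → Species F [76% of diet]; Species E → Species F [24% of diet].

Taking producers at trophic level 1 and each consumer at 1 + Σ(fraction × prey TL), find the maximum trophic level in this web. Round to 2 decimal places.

Species C: 1 + 1 = 2
Species D: 1 + (0.48×1 + 0.12×2 + 0.4×1) = 2.12
Species E: 1 + 2 = 3
Species F: 1 + (0.76×2 + 0.24×3) = 3.24

3.24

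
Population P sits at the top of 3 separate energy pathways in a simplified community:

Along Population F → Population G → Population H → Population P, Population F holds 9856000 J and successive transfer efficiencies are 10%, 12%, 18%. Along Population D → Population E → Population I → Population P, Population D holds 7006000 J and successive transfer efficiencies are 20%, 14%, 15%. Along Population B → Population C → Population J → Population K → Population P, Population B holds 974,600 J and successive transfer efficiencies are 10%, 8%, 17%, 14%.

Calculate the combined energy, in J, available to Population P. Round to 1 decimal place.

50899.7 J

Via Population F: 9856000 × 0.1 × 0.12 × 0.18 = 21288.96 J
Via Population D: 7006000 × 0.2 × 0.14 × 0.15 = 29425.2 J
Via Population B: 974600 × 0.1 × 0.08 × 0.17 × 0.14 = 185.56384 J
Total at Population P: 21288.96 + 29425.2 + 185.56384 = 50899.72384 J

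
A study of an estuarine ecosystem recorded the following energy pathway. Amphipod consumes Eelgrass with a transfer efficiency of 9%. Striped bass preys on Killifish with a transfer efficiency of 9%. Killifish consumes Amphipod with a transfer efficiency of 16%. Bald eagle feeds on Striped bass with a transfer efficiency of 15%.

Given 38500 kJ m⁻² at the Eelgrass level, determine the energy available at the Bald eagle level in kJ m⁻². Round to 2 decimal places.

7.48 kJ m⁻²

Amphipod: 38500 × 0.09 = 3465 kJ m⁻²
Killifish: 3465 × 0.16 = 554.4 kJ m⁻²
Striped bass: 554.4 × 0.09 = 49.896 kJ m⁻²
Bald eagle: 49.896 × 0.15 = 7.4844 kJ m⁻²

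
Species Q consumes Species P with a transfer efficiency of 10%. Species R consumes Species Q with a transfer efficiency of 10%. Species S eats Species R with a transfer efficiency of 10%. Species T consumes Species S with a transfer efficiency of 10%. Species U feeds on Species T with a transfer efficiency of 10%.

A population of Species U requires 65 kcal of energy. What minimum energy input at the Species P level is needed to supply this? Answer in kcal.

6500000 kcal

Cumulative transfer efficiency: 0.1 × 0.1 × 0.1 × 0.1 × 0.1 = 0.00001
Species P energy = 65 / 0.00001 = 6500000 kcal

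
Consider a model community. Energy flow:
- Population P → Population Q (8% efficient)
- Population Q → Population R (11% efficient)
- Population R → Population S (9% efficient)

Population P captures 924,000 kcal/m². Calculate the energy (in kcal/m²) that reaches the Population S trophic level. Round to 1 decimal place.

731.8 kcal/m²

Population Q: 924000 × 0.08 = 73920 kcal/m²
Population R: 73920 × 0.11 = 8131.2 kcal/m²
Population S: 8131.2 × 0.09 = 731.808 kcal/m²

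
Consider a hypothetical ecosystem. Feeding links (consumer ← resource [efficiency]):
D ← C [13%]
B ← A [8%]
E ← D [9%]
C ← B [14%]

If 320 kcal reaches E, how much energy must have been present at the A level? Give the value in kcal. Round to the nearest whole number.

2442002 kcal

Cumulative transfer efficiency: 0.08 × 0.14 × 0.13 × 0.09 = 0.00013104
A energy = 320 / 0.00013104 = 2442002 kcal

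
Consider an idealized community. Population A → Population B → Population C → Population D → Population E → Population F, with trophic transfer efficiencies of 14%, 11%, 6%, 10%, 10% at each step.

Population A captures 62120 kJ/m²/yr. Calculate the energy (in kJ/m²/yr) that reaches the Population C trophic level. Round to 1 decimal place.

956.6 kJ/m²/yr

Population B: 62120 × 0.14 = 8696.8 kJ/m²/yr
Population C: 8696.8 × 0.11 = 956.648 kJ/m²/yr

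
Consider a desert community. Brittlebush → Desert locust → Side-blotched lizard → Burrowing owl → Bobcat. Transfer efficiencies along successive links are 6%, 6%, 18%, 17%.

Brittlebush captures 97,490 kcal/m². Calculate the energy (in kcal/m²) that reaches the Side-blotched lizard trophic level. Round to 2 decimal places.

Desert locust: 97490 × 0.06 = 5849.4 kcal/m²
Side-blotched lizard: 5849.4 × 0.06 = 350.964 kcal/m²

350.96 kcal/m²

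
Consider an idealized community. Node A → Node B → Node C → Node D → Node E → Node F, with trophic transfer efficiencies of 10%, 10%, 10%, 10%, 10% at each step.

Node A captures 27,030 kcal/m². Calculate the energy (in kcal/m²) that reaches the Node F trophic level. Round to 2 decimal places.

Node B: 27030 × 0.1 = 2703 kcal/m²
Node C: 2703 × 0.1 = 270.3 kcal/m²
Node D: 270.3 × 0.1 = 27.03 kcal/m²
Node E: 27.03 × 0.1 = 2.703 kcal/m²
Node F: 2.703 × 0.1 = 0.2703 kcal/m²

0.27 kcal/m²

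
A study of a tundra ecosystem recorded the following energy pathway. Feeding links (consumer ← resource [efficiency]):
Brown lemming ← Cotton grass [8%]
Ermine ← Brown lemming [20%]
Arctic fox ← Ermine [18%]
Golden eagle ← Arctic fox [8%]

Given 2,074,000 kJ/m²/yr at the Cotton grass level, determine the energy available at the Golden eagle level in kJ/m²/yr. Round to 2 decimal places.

477.85 kJ/m²/yr

Brown lemming: 2074000 × 0.08 = 165920 kJ/m²/yr
Ermine: 165920 × 0.2 = 33184 kJ/m²/yr
Arctic fox: 33184 × 0.18 = 5973.12 kJ/m²/yr
Golden eagle: 5973.12 × 0.08 = 477.8496 kJ/m²/yr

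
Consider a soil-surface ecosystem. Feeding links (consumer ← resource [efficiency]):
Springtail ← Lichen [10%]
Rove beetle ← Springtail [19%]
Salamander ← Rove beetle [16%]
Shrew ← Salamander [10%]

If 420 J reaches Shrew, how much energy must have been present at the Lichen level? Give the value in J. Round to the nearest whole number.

1381579 J

Cumulative transfer efficiency: 0.1 × 0.19 × 0.16 × 0.1 = 0.000304
Lichen energy = 420 / 0.000304 = 1381579 J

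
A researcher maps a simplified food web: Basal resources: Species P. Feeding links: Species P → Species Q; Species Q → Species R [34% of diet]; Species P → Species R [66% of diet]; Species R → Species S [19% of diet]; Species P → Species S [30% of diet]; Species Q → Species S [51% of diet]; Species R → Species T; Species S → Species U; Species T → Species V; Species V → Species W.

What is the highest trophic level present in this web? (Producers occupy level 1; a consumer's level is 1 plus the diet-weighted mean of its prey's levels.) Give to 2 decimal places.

5.34

Species Q: 1 + 1 = 2
Species R: 1 + (0.34×2 + 0.66×1) = 2.34
Species S: 1 + (0.19×2.34 + 0.3×1 + 0.51×2) = 2.7646
Species T: 1 + 2.34 = 3.34
Species U: 1 + 2.7646 = 3.7646
Species V: 1 + 3.34 = 4.34
Species W: 1 + 4.34 = 5.34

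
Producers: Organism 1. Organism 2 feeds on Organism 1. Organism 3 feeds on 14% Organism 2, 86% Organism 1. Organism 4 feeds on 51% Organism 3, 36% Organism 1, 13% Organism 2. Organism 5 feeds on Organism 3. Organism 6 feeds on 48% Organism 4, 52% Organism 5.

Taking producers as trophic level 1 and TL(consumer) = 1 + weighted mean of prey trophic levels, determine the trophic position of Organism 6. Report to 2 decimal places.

3.93

Organism 2: 1 + 1 = 2
Organism 3: 1 + (0.14×2 + 0.86×1) = 2.14
Organism 4: 1 + (0.51×2.14 + 0.36×1 + 0.13×2) = 2.7114
Organism 5: 1 + 2.14 = 3.14
Organism 6: 1 + (0.48×2.7114 + 0.52×3.14) = 3.934272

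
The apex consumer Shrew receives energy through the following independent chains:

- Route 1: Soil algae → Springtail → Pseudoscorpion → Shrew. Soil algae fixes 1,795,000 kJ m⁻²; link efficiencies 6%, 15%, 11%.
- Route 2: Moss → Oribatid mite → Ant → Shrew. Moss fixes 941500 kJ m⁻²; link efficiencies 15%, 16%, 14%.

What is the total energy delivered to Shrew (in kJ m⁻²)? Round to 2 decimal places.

Route 1: 1795000 × 0.06 × 0.15 × 0.11 = 1777.05 kJ m⁻²
Route 2: 941500 × 0.15 × 0.16 × 0.14 = 3163.44 kJ m⁻²
Total at Shrew: 1777.05 + 3163.44 = 4940.49 kJ m⁻²

4940.49 kJ m⁻²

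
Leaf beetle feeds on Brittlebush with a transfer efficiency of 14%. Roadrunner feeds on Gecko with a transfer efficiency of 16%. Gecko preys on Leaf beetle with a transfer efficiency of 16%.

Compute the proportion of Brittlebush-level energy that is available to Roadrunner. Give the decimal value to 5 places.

Product of link efficiencies: 0.14 × 0.16 × 0.16 = 0.003584

0.00358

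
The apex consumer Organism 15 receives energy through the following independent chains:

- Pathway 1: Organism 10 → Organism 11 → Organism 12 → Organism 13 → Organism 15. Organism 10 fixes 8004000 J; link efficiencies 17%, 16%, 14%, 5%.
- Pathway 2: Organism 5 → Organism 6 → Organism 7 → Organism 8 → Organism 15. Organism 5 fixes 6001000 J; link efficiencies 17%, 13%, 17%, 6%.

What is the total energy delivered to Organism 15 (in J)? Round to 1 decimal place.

Pathway 1: 8004000 × 0.17 × 0.16 × 0.14 × 0.05 = 1523.9616 J
Pathway 2: 6001000 × 0.17 × 0.13 × 0.17 × 0.06 = 1352.74542 J
Total at Organism 15: 1523.9616 + 1352.74542 = 2876.70702 J

2876.7 J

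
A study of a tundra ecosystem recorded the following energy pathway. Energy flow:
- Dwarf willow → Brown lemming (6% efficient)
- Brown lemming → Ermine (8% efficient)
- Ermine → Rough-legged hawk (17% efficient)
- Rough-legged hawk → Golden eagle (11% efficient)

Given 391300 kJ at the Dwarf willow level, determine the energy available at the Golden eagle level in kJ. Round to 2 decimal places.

35.12 kJ

Brown lemming: 391300 × 0.06 = 23478 kJ
Ermine: 23478 × 0.08 = 1878.24 kJ
Rough-legged hawk: 1878.24 × 0.17 = 319.3008 kJ
Golden eagle: 319.3008 × 0.11 = 35.123088 kJ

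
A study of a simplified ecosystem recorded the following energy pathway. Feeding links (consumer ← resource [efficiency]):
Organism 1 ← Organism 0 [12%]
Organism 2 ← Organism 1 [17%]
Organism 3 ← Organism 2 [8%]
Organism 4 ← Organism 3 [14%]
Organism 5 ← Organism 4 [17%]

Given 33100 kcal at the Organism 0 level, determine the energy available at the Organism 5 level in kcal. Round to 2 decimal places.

1.29 kcal

Organism 1: 33100 × 0.12 = 3972 kcal
Organism 2: 3972 × 0.17 = 675.24 kcal
Organism 3: 675.24 × 0.08 = 54.0192 kcal
Organism 4: 54.0192 × 0.14 = 7.562688 kcal
Organism 5: 7.562688 × 0.17 = 1.28565696 kcal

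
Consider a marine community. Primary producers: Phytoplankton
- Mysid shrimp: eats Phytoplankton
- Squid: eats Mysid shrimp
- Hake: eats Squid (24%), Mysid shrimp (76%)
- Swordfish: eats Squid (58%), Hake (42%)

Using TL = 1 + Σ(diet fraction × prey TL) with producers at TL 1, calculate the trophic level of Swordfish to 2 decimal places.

Mysid shrimp: 1 + 1 = 2
Squid: 1 + 2 = 3
Hake: 1 + (0.24×3 + 0.76×2) = 3.24
Swordfish: 1 + (0.58×3 + 0.42×3.24) = 4.1008

4.10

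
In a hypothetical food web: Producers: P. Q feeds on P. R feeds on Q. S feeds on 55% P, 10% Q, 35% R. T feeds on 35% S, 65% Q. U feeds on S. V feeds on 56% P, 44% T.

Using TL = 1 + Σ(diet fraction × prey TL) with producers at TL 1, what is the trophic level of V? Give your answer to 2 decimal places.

Q: 1 + 1 = 2
R: 1 + 2 = 3
S: 1 + (0.55×1 + 0.1×2 + 0.35×3) = 2.8
T: 1 + (0.35×2.8 + 0.65×2) = 3.28
U: 1 + 2.8 = 3.8
V: 1 + (0.56×1 + 0.44×3.28) = 3.0032

3.00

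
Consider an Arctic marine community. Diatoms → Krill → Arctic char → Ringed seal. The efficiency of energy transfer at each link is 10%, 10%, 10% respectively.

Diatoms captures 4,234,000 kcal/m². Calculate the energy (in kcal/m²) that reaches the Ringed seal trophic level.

4234 kcal/m²

Krill: 4234000 × 0.1 = 423400 kcal/m²
Arctic char: 423400 × 0.1 = 42340 kcal/m²
Ringed seal: 42340 × 0.1 = 4234 kcal/m²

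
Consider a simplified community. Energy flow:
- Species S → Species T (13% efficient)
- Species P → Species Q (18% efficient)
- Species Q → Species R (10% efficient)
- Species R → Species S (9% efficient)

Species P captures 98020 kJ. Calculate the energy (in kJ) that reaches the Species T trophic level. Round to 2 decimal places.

20.64 kJ

Species Q: 98020 × 0.18 = 17643.6 kJ
Species R: 17643.6 × 0.1 = 1764.36 kJ
Species S: 1764.36 × 0.09 = 158.7924 kJ
Species T: 158.7924 × 0.13 = 20.643012 kJ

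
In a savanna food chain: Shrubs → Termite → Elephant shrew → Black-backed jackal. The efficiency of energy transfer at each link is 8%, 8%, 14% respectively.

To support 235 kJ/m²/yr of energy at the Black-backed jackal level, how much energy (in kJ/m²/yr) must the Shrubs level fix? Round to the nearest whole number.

262277 kJ/m²/yr

Cumulative transfer efficiency: 0.08 × 0.08 × 0.14 = 0.000896
Shrubs energy = 235 / 0.000896 = 262277 kJ/m²/yr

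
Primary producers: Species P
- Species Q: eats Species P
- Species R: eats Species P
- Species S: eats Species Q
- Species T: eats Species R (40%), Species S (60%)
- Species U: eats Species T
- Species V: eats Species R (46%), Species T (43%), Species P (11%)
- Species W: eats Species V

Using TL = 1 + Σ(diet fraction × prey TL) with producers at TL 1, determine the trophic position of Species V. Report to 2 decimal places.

3.58

Species Q: 1 + 1 = 2
Species R: 1 + 1 = 2
Species S: 1 + 2 = 3
Species T: 1 + (0.4×2 + 0.6×3) = 3.6
Species U: 1 + 3.6 = 4.6
Species V: 1 + (0.46×2 + 0.43×3.6 + 0.11×1) = 3.578
Species W: 1 + 3.578 = 4.578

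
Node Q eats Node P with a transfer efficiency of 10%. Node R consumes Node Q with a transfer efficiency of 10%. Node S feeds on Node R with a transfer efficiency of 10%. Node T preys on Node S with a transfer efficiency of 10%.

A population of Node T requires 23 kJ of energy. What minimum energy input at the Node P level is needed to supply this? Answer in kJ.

Cumulative transfer efficiency: 0.1 × 0.1 × 0.1 × 0.1 = 0.0001
Node P energy = 23 / 0.0001 = 230000 kJ

230000 kJ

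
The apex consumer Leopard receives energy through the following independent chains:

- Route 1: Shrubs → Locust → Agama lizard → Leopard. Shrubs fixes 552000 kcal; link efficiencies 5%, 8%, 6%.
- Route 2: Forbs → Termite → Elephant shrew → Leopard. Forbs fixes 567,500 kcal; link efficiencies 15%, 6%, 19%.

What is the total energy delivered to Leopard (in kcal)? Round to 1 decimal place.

1102.9 kcal

Route 1: 552000 × 0.05 × 0.08 × 0.06 = 132.48 kcal
Route 2: 567500 × 0.15 × 0.06 × 0.19 = 970.425 kcal
Total at Leopard: 132.48 + 970.425 = 1102.905 kcal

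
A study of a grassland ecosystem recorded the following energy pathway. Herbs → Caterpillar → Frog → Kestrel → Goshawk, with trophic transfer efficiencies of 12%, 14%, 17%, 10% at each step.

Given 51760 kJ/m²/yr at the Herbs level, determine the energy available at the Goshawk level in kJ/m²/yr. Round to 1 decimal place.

Caterpillar: 51760 × 0.12 = 6211.2 kJ/m²/yr
Frog: 6211.2 × 0.14 = 869.568 kJ/m²/yr
Kestrel: 869.568 × 0.17 = 147.82656 kJ/m²/yr
Goshawk: 147.82656 × 0.1 = 14.782656 kJ/m²/yr

14.8 kJ/m²/yr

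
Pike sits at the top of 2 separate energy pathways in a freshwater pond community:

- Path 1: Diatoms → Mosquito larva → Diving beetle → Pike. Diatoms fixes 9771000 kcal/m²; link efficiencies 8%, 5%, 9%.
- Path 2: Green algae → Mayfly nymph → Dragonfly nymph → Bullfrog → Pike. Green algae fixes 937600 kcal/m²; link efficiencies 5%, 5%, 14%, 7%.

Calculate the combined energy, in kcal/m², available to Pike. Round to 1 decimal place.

Path 1: 9771000 × 0.08 × 0.05 × 0.09 = 3517.56 kcal/m²
Path 2: 937600 × 0.05 × 0.05 × 0.14 × 0.07 = 22.9712 kcal/m²
Total at Pike: 3517.56 + 22.9712 = 3540.5312 kcal/m²

3540.5 kcal/m²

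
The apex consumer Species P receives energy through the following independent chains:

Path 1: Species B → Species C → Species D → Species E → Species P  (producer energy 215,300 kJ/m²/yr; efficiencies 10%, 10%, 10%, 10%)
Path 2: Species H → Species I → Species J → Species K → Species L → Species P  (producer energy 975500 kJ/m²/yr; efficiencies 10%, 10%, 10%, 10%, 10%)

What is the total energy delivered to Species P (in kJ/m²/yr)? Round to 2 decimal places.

Path 1: 215300 × 0.1 × 0.1 × 0.1 × 0.1 = 21.53 kJ/m²/yr
Path 2: 975500 × 0.1 × 0.1 × 0.1 × 0.1 × 0.1 = 9.755 kJ/m²/yr
Total at Species P: 21.53 + 9.755 = 31.285 kJ/m²/yr

31.29 kJ/m²/yr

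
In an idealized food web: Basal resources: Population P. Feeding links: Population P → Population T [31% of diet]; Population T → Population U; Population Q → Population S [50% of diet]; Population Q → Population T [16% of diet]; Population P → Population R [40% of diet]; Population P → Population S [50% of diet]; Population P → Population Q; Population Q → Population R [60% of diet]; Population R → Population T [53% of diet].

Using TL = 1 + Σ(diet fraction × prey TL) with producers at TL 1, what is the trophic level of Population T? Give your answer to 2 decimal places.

Population Q: 1 + 1 = 2
Population R: 1 + (0.6×2 + 0.4×1) = 2.6
Population S: 1 + (0.5×1 + 0.5×2) = 2.5
Population T: 1 + (0.31×1 + 0.16×2 + 0.53×2.6) = 3.008
Population U: 1 + 3.008 = 4.008

3.01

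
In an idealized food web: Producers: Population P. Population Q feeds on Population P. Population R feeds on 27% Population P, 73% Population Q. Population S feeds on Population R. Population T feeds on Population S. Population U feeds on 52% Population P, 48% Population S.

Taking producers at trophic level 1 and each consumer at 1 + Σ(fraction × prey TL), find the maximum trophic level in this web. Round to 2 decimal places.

Population Q: 1 + 1 = 2
Population R: 1 + (0.27×1 + 0.73×2) = 2.73
Population S: 1 + 2.73 = 3.73
Population T: 1 + 3.73 = 4.73
Population U: 1 + (0.52×1 + 0.48×3.73) = 3.3104

4.73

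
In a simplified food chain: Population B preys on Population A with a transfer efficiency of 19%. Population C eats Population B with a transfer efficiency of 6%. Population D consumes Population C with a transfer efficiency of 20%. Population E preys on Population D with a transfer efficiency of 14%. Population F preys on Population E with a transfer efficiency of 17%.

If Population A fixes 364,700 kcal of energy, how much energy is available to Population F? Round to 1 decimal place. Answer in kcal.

19.8 kcal

Population B: 364700 × 0.19 = 69293 kcal
Population C: 69293 × 0.06 = 4157.58 kcal
Population D: 4157.58 × 0.2 = 831.516 kcal
Population E: 831.516 × 0.14 = 116.41224 kcal
Population F: 116.41224 × 0.17 = 19.7900808 kcal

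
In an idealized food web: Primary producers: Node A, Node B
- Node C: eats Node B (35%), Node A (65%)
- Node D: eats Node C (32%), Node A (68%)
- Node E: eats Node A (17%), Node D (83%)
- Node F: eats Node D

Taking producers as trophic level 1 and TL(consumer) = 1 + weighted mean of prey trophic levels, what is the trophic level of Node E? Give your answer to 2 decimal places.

3.10

Node C: 1 + (0.35×1 + 0.65×1) = 2
Node D: 1 + (0.32×2 + 0.68×1) = 2.32
Node E: 1 + (0.17×1 + 0.83×2.32) = 3.0956
Node F: 1 + 2.32 = 3.32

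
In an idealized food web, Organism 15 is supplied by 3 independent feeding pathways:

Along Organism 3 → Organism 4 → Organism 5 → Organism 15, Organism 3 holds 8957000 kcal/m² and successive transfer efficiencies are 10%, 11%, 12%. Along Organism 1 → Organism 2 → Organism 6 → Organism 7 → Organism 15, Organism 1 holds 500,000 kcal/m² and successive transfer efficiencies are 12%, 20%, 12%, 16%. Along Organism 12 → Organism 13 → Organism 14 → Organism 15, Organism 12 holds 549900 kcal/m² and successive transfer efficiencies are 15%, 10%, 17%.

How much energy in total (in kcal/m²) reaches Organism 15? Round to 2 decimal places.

Via Organism 3: 8957000 × 0.1 × 0.11 × 0.12 = 11823.24 kcal/m²
Via Organism 1: 500000 × 0.12 × 0.2 × 0.12 × 0.16 = 230.4 kcal/m²
Via Organism 12: 549900 × 0.15 × 0.1 × 0.17 = 1402.245 kcal/m²
Total at Organism 15: 11823.24 + 230.4 + 1402.245 = 13455.885 kcal/m²

13455.89 kcal/m²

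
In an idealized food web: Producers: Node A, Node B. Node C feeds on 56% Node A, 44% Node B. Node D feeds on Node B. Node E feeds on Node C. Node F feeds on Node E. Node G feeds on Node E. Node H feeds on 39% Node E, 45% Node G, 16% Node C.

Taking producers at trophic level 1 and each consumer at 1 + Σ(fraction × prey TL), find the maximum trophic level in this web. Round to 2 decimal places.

Node C: 1 + (0.56×1 + 0.44×1) = 2
Node D: 1 + 1 = 2
Node E: 1 + 2 = 3
Node F: 1 + 3 = 4
Node G: 1 + 3 = 4
Node H: 1 + (0.39×3 + 0.45×4 + 0.16×2) = 4.29

4.29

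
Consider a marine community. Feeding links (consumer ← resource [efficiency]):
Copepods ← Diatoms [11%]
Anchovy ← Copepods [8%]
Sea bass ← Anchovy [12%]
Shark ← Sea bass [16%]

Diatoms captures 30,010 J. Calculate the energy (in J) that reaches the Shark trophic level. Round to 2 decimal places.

Copepods: 30010 × 0.11 = 3301.1 J
Anchovy: 3301.1 × 0.08 = 264.088 J
Sea bass: 264.088 × 0.12 = 31.69056 J
Shark: 31.69056 × 0.16 = 5.0704896 J

5.07 J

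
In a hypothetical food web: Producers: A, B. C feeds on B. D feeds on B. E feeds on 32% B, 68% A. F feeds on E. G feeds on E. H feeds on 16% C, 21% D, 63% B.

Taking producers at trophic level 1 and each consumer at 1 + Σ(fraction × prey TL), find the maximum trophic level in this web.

3

C: 1 + 1 = 2
D: 1 + 1 = 2
E: 1 + (0.32×1 + 0.68×1) = 2
F: 1 + 2 = 3
G: 1 + 2 = 3
H: 1 + (0.16×2 + 0.21×2 + 0.63×1) = 2.37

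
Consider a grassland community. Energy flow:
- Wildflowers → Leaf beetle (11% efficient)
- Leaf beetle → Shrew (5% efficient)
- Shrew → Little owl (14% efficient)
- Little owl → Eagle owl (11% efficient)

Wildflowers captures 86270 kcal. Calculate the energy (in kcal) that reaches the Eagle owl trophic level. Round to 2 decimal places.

Leaf beetle: 86270 × 0.11 = 9489.7 kcal
Shrew: 9489.7 × 0.05 = 474.485 kcal
Little owl: 474.485 × 0.14 = 66.4279 kcal
Eagle owl: 66.4279 × 0.11 = 7.307069 kcal

7.31 kcal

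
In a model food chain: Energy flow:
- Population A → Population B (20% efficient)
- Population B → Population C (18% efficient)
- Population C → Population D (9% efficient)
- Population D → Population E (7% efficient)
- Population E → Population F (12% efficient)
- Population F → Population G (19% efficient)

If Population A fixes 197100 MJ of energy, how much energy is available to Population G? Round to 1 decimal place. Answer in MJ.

1.0 MJ

Population B: 197100 × 0.2 = 39420 MJ
Population C: 39420 × 0.18 = 7095.6 MJ
Population D: 7095.6 × 0.09 = 638.604 MJ
Population E: 638.604 × 0.07 = 44.70228 MJ
Population F: 44.70228 × 0.12 = 5.3642736 MJ
Population G: 5.3642736 × 0.19 = 1.019211984 MJ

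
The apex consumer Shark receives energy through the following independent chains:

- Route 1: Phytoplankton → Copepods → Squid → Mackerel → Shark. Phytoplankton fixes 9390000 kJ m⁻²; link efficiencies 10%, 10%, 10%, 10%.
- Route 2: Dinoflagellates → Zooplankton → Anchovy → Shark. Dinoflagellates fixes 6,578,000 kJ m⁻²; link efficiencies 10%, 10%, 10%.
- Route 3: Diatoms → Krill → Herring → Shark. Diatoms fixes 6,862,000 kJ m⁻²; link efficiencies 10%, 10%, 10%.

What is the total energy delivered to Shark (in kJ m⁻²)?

Route 1: 9390000 × 0.1 × 0.1 × 0.1 × 0.1 = 939 kJ m⁻²
Route 2: 6578000 × 0.1 × 0.1 × 0.1 = 6578 kJ m⁻²
Route 3: 6862000 × 0.1 × 0.1 × 0.1 = 6862 kJ m⁻²
Total at Shark: 939 + 6578 + 6862 = 14379 kJ m⁻²

14379 kJ m⁻²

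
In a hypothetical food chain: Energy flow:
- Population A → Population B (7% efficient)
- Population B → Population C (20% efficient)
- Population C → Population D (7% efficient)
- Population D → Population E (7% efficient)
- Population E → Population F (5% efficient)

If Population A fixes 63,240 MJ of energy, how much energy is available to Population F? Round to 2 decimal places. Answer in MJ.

0.22 MJ

Population B: 63240 × 0.07 = 4426.8 MJ
Population C: 4426.8 × 0.2 = 885.36 MJ
Population D: 885.36 × 0.07 = 61.9752 MJ
Population E: 61.9752 × 0.07 = 4.338264 MJ
Population F: 4.338264 × 0.05 = 0.2169132 MJ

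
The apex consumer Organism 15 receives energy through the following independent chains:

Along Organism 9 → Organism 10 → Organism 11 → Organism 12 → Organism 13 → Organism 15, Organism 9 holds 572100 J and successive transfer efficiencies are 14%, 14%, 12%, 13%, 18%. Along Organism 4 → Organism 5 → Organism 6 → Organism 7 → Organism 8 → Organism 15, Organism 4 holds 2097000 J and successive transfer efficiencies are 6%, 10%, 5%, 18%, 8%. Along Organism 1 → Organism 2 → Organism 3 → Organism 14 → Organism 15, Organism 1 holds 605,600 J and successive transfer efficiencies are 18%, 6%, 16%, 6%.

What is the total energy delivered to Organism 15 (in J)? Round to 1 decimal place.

Via Organism 9: 572100 × 0.14 × 0.14 × 0.12 × 0.13 × 0.18 = 31.48655328 J
Via Organism 4: 2097000 × 0.06 × 0.1 × 0.05 × 0.18 × 0.08 = 9.05904 J
Via Organism 1: 605600 × 0.18 × 0.06 × 0.16 × 0.06 = 62.788608 J
Total at Organism 15: 31.48655328 + 9.05904 + 62.788608 = 103.33420128 J

103.3 J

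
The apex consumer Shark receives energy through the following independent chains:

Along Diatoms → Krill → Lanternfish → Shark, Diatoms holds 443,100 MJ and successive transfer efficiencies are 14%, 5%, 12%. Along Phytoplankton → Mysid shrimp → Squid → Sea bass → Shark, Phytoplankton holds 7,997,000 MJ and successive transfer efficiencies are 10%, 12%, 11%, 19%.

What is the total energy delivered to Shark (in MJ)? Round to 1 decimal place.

Via Diatoms: 443100 × 0.14 × 0.05 × 0.12 = 372.204 MJ
Via Phytoplankton: 7997000 × 0.1 × 0.12 × 0.11 × 0.19 = 2005.6476 MJ
Total at Shark: 372.204 + 2005.6476 = 2377.8516 MJ

2377.9 MJ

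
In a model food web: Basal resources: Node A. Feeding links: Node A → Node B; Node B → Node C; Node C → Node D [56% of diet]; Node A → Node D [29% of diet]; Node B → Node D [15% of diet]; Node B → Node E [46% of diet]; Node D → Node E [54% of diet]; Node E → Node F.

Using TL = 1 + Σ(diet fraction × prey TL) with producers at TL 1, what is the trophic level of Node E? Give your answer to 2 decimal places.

Node B: 1 + 1 = 2
Node C: 1 + 2 = 3
Node D: 1 + (0.56×3 + 0.29×1 + 0.15×2) = 3.27
Node E: 1 + (0.46×2 + 0.54×3.27) = 3.6858
Node F: 1 + 3.6858 = 4.6858

3.69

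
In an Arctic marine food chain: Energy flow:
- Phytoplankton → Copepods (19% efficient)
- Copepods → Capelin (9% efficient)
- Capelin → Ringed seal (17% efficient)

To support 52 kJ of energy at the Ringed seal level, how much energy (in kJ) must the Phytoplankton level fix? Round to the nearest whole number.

Cumulative transfer efficiency: 0.19 × 0.09 × 0.17 = 0.002907
Phytoplankton energy = 52 / 0.002907 = 17888 kJ

17888 kJ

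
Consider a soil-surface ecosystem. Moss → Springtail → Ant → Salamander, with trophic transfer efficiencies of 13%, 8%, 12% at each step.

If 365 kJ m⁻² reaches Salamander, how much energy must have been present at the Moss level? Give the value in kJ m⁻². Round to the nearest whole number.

292468 kJ m⁻²

Cumulative transfer efficiency: 0.13 × 0.08 × 0.12 = 0.001248
Moss energy = 365 / 0.001248 = 292468 kJ m⁻²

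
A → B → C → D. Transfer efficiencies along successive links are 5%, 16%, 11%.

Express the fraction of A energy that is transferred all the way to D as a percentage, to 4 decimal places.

Product of link efficiencies: 0.05 × 0.16 × 0.11 = 0.00088
As a percentage: 0.00088 × 100 = 0.0880%

0.0880%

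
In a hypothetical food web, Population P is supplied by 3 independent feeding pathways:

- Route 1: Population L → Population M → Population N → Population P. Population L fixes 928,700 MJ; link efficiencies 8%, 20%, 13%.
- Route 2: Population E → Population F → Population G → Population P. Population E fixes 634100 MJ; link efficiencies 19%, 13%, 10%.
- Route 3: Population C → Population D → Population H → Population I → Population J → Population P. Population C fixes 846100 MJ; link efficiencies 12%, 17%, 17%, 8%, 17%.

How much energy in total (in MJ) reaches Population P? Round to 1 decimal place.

Route 1: 928700 × 0.08 × 0.2 × 0.13 = 1931.696 MJ
Route 2: 634100 × 0.19 × 0.13 × 0.1 = 1566.227 MJ
Route 3: 846100 × 0.12 × 0.17 × 0.17 × 0.08 × 0.17 = 39.90613728 MJ
Total at Population P: 1931.696 + 1566.227 + 39.90613728 = 3537.82913728 MJ

3537.8 MJ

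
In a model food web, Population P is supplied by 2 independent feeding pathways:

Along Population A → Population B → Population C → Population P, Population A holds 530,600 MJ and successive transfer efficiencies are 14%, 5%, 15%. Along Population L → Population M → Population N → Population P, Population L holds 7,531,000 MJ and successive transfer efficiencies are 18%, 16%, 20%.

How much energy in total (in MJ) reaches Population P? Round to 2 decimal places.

43935.69 MJ

Via Population A: 530600 × 0.14 × 0.05 × 0.15 = 557.13 MJ
Via Population L: 7531000 × 0.18 × 0.16 × 0.2 = 43378.56 MJ
Total at Population P: 557.13 + 43378.56 = 43935.69 MJ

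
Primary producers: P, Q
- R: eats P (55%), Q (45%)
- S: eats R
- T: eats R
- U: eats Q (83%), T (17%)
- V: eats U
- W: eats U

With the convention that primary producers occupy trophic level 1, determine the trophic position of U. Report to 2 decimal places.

R: 1 + (0.55×1 + 0.45×1) = 2
S: 1 + 2 = 3
T: 1 + 2 = 3
U: 1 + (0.83×1 + 0.17×3) = 2.34
V: 1 + 2.34 = 3.34
W: 1 + 2.34 = 3.34

2.34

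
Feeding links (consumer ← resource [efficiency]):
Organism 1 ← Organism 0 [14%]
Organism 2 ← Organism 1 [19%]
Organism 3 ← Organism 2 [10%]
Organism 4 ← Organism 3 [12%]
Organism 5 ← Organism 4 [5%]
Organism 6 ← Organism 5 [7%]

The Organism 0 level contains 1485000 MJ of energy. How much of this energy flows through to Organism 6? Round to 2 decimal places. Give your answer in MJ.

Organism 1: 1485000 × 0.14 = 207900 MJ
Organism 2: 207900 × 0.19 = 39501 MJ
Organism 3: 39501 × 0.1 = 3950.1 MJ
Organism 4: 3950.1 × 0.12 = 474.012 MJ
Organism 5: 474.012 × 0.05 = 23.7006 MJ
Organism 6: 23.7006 × 0.07 = 1.659042 MJ

1.66 MJ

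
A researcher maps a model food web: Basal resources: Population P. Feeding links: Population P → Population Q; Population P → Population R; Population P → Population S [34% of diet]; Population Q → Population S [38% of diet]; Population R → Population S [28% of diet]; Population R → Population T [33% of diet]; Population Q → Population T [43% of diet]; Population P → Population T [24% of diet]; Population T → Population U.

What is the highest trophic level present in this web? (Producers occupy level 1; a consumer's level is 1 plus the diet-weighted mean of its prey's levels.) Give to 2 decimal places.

3.76

Population Q: 1 + 1 = 2
Population R: 1 + 1 = 2
Population S: 1 + (0.34×1 + 0.38×2 + 0.28×2) = 2.66
Population T: 1 + (0.33×2 + 0.43×2 + 0.24×1) = 2.76
Population U: 1 + 2.76 = 3.76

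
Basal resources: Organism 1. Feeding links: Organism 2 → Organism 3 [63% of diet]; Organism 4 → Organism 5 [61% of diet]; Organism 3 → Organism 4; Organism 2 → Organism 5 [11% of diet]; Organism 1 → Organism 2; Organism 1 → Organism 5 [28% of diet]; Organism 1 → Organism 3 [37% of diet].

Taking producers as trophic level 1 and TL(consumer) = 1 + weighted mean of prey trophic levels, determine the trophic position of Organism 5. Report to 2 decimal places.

3.71

Organism 2: 1 + 1 = 2
Organism 3: 1 + (0.37×1 + 0.63×2) = 2.63
Organism 4: 1 + 2.63 = 3.63
Organism 5: 1 + (0.11×2 + 0.28×1 + 0.61×3.63) = 3.7143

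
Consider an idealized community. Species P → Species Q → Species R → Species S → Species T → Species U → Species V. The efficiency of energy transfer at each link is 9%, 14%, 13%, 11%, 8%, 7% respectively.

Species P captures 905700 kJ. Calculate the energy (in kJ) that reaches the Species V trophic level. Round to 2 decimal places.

Species Q: 905700 × 0.09 = 81513 kJ
Species R: 81513 × 0.14 = 11411.82 kJ
Species S: 11411.82 × 0.13 = 1483.5366 kJ
Species T: 1483.5366 × 0.11 = 163.189026 kJ
Species U: 163.189026 × 0.08 = 13.05512208 kJ
Species V: 13.05512208 × 0.07 = 0.9138585456 kJ

0.91 kJ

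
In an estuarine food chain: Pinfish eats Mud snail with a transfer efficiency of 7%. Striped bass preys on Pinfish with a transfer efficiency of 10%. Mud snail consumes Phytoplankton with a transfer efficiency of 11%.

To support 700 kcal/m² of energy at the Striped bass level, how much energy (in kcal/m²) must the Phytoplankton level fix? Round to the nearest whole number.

Cumulative transfer efficiency: 0.11 × 0.07 × 0.1 = 0.00077
Phytoplankton energy = 700 / 0.00077 = 909091 kcal/m²

909091 kcal/m²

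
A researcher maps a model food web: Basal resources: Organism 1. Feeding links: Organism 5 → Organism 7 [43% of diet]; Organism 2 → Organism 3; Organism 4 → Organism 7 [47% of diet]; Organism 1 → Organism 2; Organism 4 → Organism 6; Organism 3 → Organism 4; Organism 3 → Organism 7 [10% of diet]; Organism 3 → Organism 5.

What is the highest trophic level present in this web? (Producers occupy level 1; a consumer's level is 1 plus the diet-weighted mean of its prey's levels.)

Organism 2: 1 + 1 = 2
Organism 3: 1 + 2 = 3
Organism 4: 1 + 3 = 4
Organism 5: 1 + 3 = 4
Organism 6: 1 + 4 = 5
Organism 7: 1 + (0.43×4 + 0.1×3 + 0.47×4) = 4.9

5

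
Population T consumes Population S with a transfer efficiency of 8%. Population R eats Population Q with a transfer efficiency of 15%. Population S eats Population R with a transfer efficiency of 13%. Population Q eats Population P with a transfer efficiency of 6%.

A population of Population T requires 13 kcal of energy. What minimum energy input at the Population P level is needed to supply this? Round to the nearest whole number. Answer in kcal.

138889 kcal

Cumulative transfer efficiency: 0.06 × 0.15 × 0.13 × 0.08 = 0.0000936
Population P energy = 13 / 0.0000936 = 138889 kcal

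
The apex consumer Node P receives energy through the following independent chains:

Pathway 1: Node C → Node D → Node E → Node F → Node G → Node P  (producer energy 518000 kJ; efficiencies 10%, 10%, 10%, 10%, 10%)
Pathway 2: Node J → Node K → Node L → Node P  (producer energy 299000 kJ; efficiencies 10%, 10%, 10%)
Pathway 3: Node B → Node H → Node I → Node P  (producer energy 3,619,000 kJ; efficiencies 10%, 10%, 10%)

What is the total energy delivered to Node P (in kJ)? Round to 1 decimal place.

Pathway 1: 518000 × 0.1 × 0.1 × 0.1 × 0.1 × 0.1 = 5.18 kJ
Pathway 2: 299000 × 0.1 × 0.1 × 0.1 = 299 kJ
Pathway 3: 3619000 × 0.1 × 0.1 × 0.1 = 3619 kJ
Total at Node P: 5.18 + 299 + 3619 = 3923.18 kJ

3923.2 kJ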